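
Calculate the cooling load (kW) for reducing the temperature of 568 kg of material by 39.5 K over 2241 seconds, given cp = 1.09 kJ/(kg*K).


Q = m * cp * dT / t
Q = 568 * 1.09 * 39.5 / 2241
Q = 10.913 kW

10.913


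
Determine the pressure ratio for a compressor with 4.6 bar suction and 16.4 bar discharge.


PR = P_high / P_low
PR = 16.4 / 4.6
PR = 3.565

3.565


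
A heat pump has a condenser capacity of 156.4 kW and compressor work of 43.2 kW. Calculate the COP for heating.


COP_hp = Q_cond / W
COP_hp = 156.4 / 43.2
COP_hp = 3.62

3.62


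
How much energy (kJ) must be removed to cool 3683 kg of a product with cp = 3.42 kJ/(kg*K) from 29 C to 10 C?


dT = 29 - (10) = 19 K
Q = m * cp * dT = 3683 * 3.42 * 19
Q = 239321 kJ

239321


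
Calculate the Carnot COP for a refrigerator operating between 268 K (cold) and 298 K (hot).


dT = 298 - 268 = 30 K
COP_carnot = T_cold / dT = 268 / 30
COP_carnot = 8.933

8.933


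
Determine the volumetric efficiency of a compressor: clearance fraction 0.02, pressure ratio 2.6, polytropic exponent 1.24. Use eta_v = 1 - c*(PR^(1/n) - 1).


PR^(1/n) = 2.6^(1/1.24) = 2.16100577
eta_v = 1 - 0.02 * (2.16100577 - 1)
eta_v = 0.9768

0.9768


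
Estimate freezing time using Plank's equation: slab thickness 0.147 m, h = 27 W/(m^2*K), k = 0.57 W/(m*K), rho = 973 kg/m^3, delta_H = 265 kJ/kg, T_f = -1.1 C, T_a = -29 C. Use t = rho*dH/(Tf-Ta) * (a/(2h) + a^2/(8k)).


dT = -1.1 - (-29) = 27.9 K
term1 = a/(2h) = 0.147/(2*27) = 0.002722222222
term2 = a^2/(8k) = 0.147^2/(8*0.57) = 0.004738815789
t = rho*dH*1000/dT * (term1 + term2)
t = 973*265*1000/27.9 * (0.002722222222 + 0.004738815789)
t = 68953 s

68953


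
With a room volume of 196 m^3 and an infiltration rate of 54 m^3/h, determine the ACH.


ACH = flow / volume
ACH = 54 / 196
ACH = 0.276

0.276


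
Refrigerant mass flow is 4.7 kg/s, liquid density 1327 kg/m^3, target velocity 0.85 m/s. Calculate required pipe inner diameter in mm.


A = m_dot / (rho * v) = 4.7 / (1327 * 0.85) = 0.004166851368 m^2
d = sqrt(4*A/pi) * 1000
d = 72.8 mm

72.8


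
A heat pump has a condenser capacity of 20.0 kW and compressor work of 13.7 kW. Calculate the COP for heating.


COP_hp = Q_cond / W
COP_hp = 20.0 / 13.7
COP_hp = 1.46

1.46


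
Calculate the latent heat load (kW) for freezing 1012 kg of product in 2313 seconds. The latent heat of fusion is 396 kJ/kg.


Q_lat = m * h_fg / t
Q_lat = 1012 * 396 / 2313
Q_lat = 173.26 kW

173.26


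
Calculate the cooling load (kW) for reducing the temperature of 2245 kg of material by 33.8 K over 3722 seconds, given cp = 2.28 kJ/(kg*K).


Q = m * cp * dT / t
Q = 2245 * 2.28 * 33.8 / 3722
Q = 46.483 kW

46.483


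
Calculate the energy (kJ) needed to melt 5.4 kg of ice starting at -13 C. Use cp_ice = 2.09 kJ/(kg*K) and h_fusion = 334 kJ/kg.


Sensible heat = cp * dT = 2.09 * 13 = 27.17 kJ/kg
Total per kg = 27.17 + 334 = 361.17 kJ/kg
Q = m * total = 5.4 * 361.17
Q = 1950.3 kJ

1950.3


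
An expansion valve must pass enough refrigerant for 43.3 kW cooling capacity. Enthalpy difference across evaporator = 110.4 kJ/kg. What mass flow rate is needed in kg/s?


m_dot = Q / dh
m_dot = 43.3 / 110.4
m_dot = 0.3922 kg/s

0.3922


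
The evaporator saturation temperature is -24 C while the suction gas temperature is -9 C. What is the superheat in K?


Superheat = T_suction - T_evap
Superheat = -9 - (-24)
Superheat = 15 K

15


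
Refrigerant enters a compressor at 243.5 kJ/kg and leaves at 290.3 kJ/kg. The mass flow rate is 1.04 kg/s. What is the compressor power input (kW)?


dh = 290.3 - 243.5 = 46.8 kJ/kg
W = m_dot * dh = 1.04 * 46.8 = 48.67 kW

48.67


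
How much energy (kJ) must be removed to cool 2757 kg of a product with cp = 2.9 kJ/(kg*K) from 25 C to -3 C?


dT = 25 - (-3) = 28 K
Q = m * cp * dT = 2757 * 2.9 * 28
Q = 223868 kJ

223868


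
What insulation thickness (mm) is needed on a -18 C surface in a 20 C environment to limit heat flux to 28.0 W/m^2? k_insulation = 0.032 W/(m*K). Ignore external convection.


dT = 20 - (-18) = 38 K
thickness = k * dT / q_max * 1000
thickness = 0.032 * 38 / 28.0 * 1000
thickness = 43.4 mm

43.4


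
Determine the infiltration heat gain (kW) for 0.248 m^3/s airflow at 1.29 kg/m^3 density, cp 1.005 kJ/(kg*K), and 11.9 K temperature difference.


Q = V_dot * rho * cp * dT
Q = 0.248 * 1.29 * 1.005 * 11.9
Q = 3.826 kW

3.826


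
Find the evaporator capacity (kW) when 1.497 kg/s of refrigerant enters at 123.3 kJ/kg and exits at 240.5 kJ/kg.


dh = 240.5 - 123.3 = 117.2 kJ/kg
Q_evap = m_dot * dh = 1.497 * 117.2
Q_evap = 175.45 kW

175.45


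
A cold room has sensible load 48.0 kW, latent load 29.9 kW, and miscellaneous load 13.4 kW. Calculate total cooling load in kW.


Q_total = Q_s + Q_l + Q_misc
Q_total = 48.0 + 29.9 + 13.4
Q_total = 91.3 kW

91.3


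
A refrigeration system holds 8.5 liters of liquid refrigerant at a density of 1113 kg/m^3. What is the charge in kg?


Charge = V * rho / 1000
Charge = 8.5 * 1113 / 1000
Charge = 9.46 kg

9.46


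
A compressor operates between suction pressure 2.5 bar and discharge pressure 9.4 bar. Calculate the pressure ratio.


PR = P_high / P_low
PR = 9.4 / 2.5
PR = 3.76

3.76


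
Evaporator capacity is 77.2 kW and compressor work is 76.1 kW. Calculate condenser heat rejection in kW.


Q_cond = Q_evap + W
Q_cond = 77.2 + 76.1
Q_cond = 153.3 kW

153.3


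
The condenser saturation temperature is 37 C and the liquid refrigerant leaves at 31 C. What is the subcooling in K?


Subcooling = T_cond - T_liquid
Subcooling = 37 - 31
Subcooling = 6 K

6


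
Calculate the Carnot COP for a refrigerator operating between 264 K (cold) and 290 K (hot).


dT = 290 - 264 = 26 K
COP_carnot = T_cold / dT = 264 / 26
COP_carnot = 10.154

10.154


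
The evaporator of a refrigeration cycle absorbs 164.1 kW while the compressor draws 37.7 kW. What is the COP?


COP = Q_evap / W
COP = 164.1 / 37.7
COP = 4.353

4.353


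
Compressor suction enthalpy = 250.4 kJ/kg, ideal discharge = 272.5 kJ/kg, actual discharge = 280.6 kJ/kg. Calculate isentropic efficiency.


dh_ideal = 272.5 - 250.4 = 22.1 kJ/kg
dh_actual = 280.6 - 250.4 = 30.2 kJ/kg
eta_s = dh_ideal / dh_actual = 22.1 / 30.2
eta_s = 0.7318

0.7318


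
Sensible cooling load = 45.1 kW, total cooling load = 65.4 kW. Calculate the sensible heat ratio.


SHR = Q_sensible / Q_total
SHR = 45.1 / 65.4
SHR = 0.69

0.69


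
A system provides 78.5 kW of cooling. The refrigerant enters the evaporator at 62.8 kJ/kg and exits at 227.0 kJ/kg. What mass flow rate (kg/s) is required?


dh = 227.0 - 62.8 = 164.2 kJ/kg
m_dot = Q / dh = 78.5 / 164.2 = 0.4781 kg/s

0.4781


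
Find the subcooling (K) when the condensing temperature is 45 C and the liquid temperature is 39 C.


Subcooling = T_cond - T_liquid
Subcooling = 45 - 39
Subcooling = 6 K

6


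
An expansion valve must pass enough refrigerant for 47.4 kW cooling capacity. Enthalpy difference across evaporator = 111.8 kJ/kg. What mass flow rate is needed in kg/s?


m_dot = Q / dh
m_dot = 47.4 / 111.8
m_dot = 0.424 kg/s

0.424


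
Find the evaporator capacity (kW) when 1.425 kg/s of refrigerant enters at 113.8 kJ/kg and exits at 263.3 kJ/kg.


dh = 263.3 - 113.8 = 149.5 kJ/kg
Q_evap = m_dot * dh = 1.425 * 149.5
Q_evap = 213.04 kW

213.04


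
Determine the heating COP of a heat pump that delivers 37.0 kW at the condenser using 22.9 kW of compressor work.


COP_hp = Q_cond / W
COP_hp = 37.0 / 22.9
COP_hp = 1.616

1.616


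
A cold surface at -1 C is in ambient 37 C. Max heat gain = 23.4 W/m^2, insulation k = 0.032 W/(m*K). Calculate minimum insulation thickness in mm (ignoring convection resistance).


dT = 37 - (-1) = 38 K
thickness = k * dT / q_max * 1000
thickness = 0.032 * 38 / 23.4 * 1000
thickness = 52.0 mm

52.0


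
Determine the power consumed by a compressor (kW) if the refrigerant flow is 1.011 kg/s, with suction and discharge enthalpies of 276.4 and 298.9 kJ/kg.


dh = 298.9 - 276.4 = 22.5 kJ/kg
W = m_dot * dh = 1.011 * 22.5 = 22.75 kW

22.75


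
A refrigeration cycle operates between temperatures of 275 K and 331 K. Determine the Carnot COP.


dT = 331 - 275 = 56 K
COP_carnot = T_cold / dT = 275 / 56
COP_carnot = 4.911

4.911


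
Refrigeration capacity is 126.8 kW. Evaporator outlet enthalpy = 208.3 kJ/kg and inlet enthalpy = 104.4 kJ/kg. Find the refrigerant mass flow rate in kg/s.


dh = 208.3 - 104.4 = 103.9 kJ/kg
m_dot = Q / dh = 126.8 / 103.9 = 1.2204 kg/s

1.2204


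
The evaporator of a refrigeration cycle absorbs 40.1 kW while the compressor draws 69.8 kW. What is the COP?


COP = Q_evap / W
COP = 40.1 / 69.8
COP = 0.574

0.574


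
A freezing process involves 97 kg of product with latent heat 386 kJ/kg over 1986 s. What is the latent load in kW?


Q_lat = m * h_fg / t
Q_lat = 97 * 386 / 1986
Q_lat = 18.85 kW

18.85


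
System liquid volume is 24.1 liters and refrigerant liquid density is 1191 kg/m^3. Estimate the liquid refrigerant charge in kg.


Charge = V * rho / 1000
Charge = 24.1 * 1191 / 1000
Charge = 28.7 kg

28.7


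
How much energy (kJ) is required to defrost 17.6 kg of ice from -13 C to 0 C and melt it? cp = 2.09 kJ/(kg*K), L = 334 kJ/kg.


Sensible heat = cp * dT = 2.09 * 13 = 27.17 kJ/kg
Total per kg = 27.17 + 334 = 361.17 kJ/kg
Q = m * total = 17.6 * 361.17
Q = 6356.6 kJ

6356.6


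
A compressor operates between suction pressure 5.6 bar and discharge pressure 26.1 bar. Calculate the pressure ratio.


PR = P_high / P_low
PR = 26.1 / 5.6
PR = 4.661

4.661


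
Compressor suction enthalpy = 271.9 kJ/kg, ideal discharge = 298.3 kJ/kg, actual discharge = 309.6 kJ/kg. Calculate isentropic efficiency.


dh_ideal = 298.3 - 271.9 = 26.4 kJ/kg
dh_actual = 309.6 - 271.9 = 37.7 kJ/kg
eta_s = dh_ideal / dh_actual = 26.4 / 37.7
eta_s = 0.7003

0.7003


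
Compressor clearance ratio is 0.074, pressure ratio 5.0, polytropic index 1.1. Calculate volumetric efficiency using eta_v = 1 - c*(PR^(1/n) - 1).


PR^(1/n) = 5.0^(1/1.1) = 4.31943832
eta_v = 1 - 0.074 * (4.31943832 - 1)
eta_v = 0.7544

0.7544


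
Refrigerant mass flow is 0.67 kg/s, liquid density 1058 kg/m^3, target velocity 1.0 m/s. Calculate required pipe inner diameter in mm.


A = m_dot / (rho * v) = 0.67 / (1058 * 1.0) = 0.0006332703214 m^2
d = sqrt(4*A/pi) * 1000
d = 28.4 mm

28.4


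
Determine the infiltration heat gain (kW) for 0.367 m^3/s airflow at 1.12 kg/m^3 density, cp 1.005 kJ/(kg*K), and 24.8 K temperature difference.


Q = V_dot * rho * cp * dT
Q = 0.367 * 1.12 * 1.005 * 24.8
Q = 10.245 kW

10.245


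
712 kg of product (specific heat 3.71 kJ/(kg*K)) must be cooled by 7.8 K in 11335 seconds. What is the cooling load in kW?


Q = m * cp * dT / t
Q = 712 * 3.71 * 7.8 / 11335
Q = 1.818 kW

1.818


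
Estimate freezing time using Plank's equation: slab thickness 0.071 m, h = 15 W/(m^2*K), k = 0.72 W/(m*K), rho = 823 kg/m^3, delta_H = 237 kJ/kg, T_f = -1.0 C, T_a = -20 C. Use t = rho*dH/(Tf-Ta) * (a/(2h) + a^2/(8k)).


dT = -1.0 - (-20) = 19.0 K
term1 = a/(2h) = 0.071/(2*15) = 0.002366666667
term2 = a^2/(8k) = 0.071^2/(8*0.72) = 0.0008751736111
t = rho*dH*1000/dT * (term1 + term2)
t = 823*237*1000/19.0 * (0.002366666667 + 0.0008751736111)
t = 33280 s

33280


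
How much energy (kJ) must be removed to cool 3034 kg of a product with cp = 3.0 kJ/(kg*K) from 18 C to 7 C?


dT = 18 - (7) = 11 K
Q = m * cp * dT = 3034 * 3.0 * 11
Q = 100122 kJ

100122


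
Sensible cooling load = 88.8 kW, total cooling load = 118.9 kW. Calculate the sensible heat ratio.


SHR = Q_sensible / Q_total
SHR = 88.8 / 118.9
SHR = 0.747

0.747


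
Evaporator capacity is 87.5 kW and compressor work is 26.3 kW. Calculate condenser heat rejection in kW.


Q_cond = Q_evap + W
Q_cond = 87.5 + 26.3
Q_cond = 113.8 kW

113.8


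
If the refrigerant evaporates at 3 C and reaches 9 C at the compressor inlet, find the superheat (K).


Superheat = T_suction - T_evap
Superheat = 9 - (3)
Superheat = 6 K

6


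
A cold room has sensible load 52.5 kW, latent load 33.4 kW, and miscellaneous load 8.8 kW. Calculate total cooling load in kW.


Q_total = Q_s + Q_l + Q_misc
Q_total = 52.5 + 33.4 + 8.8
Q_total = 94.7 kW

94.7


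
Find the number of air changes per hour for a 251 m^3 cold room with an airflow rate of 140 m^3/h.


ACH = flow / volume
ACH = 140 / 251
ACH = 0.558

0.558


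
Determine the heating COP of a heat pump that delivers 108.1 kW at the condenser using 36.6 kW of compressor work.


COP_hp = Q_cond / W
COP_hp = 108.1 / 36.6
COP_hp = 2.954

2.954


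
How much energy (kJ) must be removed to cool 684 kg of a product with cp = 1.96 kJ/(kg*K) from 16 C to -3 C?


dT = 16 - (-3) = 19 K
Q = m * cp * dT = 684 * 1.96 * 19
Q = 25472 kJ

25472


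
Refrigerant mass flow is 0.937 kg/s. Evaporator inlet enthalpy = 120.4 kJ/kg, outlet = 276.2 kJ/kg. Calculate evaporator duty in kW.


dh = 276.2 - 120.4 = 155.8 kJ/kg
Q_evap = m_dot * dh = 0.937 * 155.8
Q_evap = 145.98 kW

145.98


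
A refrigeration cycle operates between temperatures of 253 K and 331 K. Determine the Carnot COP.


dT = 331 - 253 = 78 K
COP_carnot = T_cold / dT = 253 / 78
COP_carnot = 3.244

3.244


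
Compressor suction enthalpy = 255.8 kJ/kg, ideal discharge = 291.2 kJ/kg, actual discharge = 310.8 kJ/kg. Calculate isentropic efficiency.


dh_ideal = 291.2 - 255.8 = 35.4 kJ/kg
dh_actual = 310.8 - 255.8 = 55.0 kJ/kg
eta_s = dh_ideal / dh_actual = 35.4 / 55.0
eta_s = 0.6436

0.6436


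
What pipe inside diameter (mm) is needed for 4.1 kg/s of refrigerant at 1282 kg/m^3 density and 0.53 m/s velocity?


A = m_dot / (rho * v) = 4.1 / (1282 * 0.53) = 0.006034203632 m^2
d = sqrt(4*A/pi) * 1000
d = 87.7 mm

87.7


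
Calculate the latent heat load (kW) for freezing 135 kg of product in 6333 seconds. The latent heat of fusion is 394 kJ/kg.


Q_lat = m * h_fg / t
Q_lat = 135 * 394 / 6333
Q_lat = 8.4 kW

8.4


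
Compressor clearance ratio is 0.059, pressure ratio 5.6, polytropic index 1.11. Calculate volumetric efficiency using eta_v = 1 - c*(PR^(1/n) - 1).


PR^(1/n) = 5.6^(1/1.11) = 4.72110074
eta_v = 1 - 0.059 * (4.72110074 - 1)
eta_v = 0.7805

0.7805


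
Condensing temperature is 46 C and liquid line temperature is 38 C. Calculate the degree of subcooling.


Subcooling = T_cond - T_liquid
Subcooling = 46 - 38
Subcooling = 8 K

8


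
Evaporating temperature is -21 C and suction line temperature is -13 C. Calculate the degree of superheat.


Superheat = T_suction - T_evap
Superheat = -13 - (-21)
Superheat = 8 K

8


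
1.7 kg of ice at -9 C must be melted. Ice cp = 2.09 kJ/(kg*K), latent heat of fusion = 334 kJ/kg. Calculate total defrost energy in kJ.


Sensible heat = cp * dT = 2.09 * 9 = 18.81 kJ/kg
Total per kg = 18.81 + 334 = 352.81 kJ/kg
Q = m * total = 1.7 * 352.81
Q = 599.8 kJ

599.8


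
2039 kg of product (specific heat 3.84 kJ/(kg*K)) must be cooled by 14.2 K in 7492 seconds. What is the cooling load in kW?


Q = m * cp * dT / t
Q = 2039 * 3.84 * 14.2 / 7492
Q = 14.84 kW

14.84


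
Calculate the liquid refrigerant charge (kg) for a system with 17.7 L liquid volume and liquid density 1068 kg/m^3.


Charge = V * rho / 1000
Charge = 17.7 * 1068 / 1000
Charge = 18.9 kg

18.9


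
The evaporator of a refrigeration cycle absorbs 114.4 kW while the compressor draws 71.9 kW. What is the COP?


COP = Q_evap / W
COP = 114.4 / 71.9
COP = 1.591

1.591


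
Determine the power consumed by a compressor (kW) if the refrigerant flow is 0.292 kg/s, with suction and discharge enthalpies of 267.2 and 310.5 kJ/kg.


dh = 310.5 - 267.2 = 43.3 kJ/kg
W = m_dot * dh = 0.292 * 43.3 = 12.64 kW

12.64


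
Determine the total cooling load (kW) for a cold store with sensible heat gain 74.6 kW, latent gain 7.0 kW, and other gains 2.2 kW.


Q_total = Q_s + Q_l + Q_misc
Q_total = 74.6 + 7.0 + 2.2
Q_total = 83.8 kW

83.8


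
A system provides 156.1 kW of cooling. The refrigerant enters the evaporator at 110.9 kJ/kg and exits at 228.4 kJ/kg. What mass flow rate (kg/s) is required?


dh = 228.4 - 110.9 = 117.5 kJ/kg
m_dot = Q / dh = 156.1 / 117.5 = 1.3285 kg/s

1.3285


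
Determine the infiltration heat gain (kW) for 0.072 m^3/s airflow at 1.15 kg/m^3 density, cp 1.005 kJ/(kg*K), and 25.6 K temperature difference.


Q = V_dot * rho * cp * dT
Q = 0.072 * 1.15 * 1.005 * 25.6
Q = 2.13 kW

2.13


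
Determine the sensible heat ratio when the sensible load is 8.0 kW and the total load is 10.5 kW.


SHR = Q_sensible / Q_total
SHR = 8.0 / 10.5
SHR = 0.762

0.762


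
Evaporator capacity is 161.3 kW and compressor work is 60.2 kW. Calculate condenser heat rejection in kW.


Q_cond = Q_evap + W
Q_cond = 161.3 + 60.2
Q_cond = 221.5 kW

221.5


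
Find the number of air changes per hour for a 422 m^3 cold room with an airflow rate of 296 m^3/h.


ACH = flow / volume
ACH = 296 / 422
ACH = 0.701

0.701


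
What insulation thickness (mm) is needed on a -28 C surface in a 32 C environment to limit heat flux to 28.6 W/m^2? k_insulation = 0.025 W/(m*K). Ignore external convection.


dT = 32 - (-28) = 60 K
thickness = k * dT / q_max * 1000
thickness = 0.025 * 60 / 28.6 * 1000
thickness = 52.4 mm

52.4


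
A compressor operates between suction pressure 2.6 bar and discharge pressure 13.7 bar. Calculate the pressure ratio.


PR = P_high / P_low
PR = 13.7 / 2.6
PR = 5.269

5.269


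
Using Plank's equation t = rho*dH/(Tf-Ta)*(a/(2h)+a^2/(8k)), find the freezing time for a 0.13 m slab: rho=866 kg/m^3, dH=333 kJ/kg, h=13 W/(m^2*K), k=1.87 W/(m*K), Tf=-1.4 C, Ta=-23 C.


dT = -1.4 - (-23) = 21.6 K
term1 = a/(2h) = 0.13/(2*13) = 0.005
term2 = a^2/(8k) = 0.13^2/(8*1.87) = 0.001129679144
t = rho*dH*1000/dT * (term1 + term2)
t = 866*333*1000/21.6 * (0.005 + 0.001129679144)
t = 81836 s

81836


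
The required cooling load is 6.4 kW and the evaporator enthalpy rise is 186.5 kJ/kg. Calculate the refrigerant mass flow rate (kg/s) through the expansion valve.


m_dot = Q / dh
m_dot = 6.4 / 186.5
m_dot = 0.0343 kg/s

0.0343


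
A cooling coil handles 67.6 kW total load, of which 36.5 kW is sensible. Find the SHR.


SHR = Q_sensible / Q_total
SHR = 36.5 / 67.6
SHR = 0.54

0.54


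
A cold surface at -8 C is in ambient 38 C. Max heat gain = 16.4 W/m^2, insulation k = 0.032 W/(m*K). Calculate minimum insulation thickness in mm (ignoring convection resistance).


dT = 38 - (-8) = 46 K
thickness = k * dT / q_max * 1000
thickness = 0.032 * 46 / 16.4 * 1000
thickness = 89.8 mm

89.8


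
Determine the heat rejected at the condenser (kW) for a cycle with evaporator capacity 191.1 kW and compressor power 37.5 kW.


Q_cond = Q_evap + W
Q_cond = 191.1 + 37.5
Q_cond = 228.6 kW

228.6


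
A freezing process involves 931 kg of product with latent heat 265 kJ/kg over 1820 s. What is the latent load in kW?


Q_lat = m * h_fg / t
Q_lat = 931 * 265 / 1820
Q_lat = 135.56 kW

135.56


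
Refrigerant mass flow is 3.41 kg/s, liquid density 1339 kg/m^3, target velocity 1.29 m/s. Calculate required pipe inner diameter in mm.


A = m_dot / (rho * v) = 3.41 / (1339 * 1.29) = 0.001974167926 m^2
d = sqrt(4*A/pi) * 1000
d = 50.1 mm

50.1


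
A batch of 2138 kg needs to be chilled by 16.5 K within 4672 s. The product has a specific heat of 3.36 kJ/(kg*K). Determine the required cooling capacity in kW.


Q = m * cp * dT / t
Q = 2138 * 3.36 * 16.5 / 4672
Q = 25.37 kW

25.37


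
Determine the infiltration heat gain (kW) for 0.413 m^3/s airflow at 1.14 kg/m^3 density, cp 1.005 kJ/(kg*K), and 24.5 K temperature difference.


Q = V_dot * rho * cp * dT
Q = 0.413 * 1.14 * 1.005 * 24.5
Q = 11.593 kW

11.593


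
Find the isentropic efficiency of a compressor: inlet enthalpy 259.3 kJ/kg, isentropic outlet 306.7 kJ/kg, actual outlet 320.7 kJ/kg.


dh_ideal = 306.7 - 259.3 = 47.4 kJ/kg
dh_actual = 320.7 - 259.3 = 61.4 kJ/kg
eta_s = dh_ideal / dh_actual = 47.4 / 61.4
eta_s = 0.772

0.772


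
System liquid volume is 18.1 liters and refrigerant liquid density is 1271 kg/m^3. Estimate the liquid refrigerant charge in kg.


Charge = V * rho / 1000
Charge = 18.1 * 1271 / 1000
Charge = 23.01 kg

23.01


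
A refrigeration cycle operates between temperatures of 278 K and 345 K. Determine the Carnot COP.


dT = 345 - 278 = 67 K
COP_carnot = T_cold / dT = 278 / 67
COP_carnot = 4.149

4.149


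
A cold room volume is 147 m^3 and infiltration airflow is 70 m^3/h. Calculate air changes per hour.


ACH = flow / volume
ACH = 70 / 147
ACH = 0.476

0.476


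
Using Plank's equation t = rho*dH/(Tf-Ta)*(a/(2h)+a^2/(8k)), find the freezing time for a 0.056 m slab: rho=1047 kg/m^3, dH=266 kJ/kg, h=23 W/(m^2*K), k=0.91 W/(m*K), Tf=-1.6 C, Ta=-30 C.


dT = -1.6 - (-30) = 28.4 K
term1 = a/(2h) = 0.056/(2*23) = 0.001217391304
term2 = a^2/(8k) = 0.056^2/(8*0.91) = 0.0004307692308
t = rho*dH*1000/dT * (term1 + term2)
t = 1047*266*1000/28.4 * (0.001217391304 + 0.0004307692308)
t = 16163 s

16163


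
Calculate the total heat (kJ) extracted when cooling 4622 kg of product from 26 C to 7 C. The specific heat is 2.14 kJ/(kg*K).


dT = 26 - (7) = 19 K
Q = m * cp * dT = 4622 * 2.14 * 19
Q = 187931 kJ

187931


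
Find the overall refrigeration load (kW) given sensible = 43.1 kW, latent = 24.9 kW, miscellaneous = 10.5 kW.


Q_total = Q_s + Q_l + Q_misc
Q_total = 43.1 + 24.9 + 10.5
Q_total = 78.5 kW

78.5


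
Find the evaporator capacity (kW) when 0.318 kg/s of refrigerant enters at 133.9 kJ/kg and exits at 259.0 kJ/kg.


dh = 259.0 - 133.9 = 125.1 kJ/kg
Q_evap = m_dot * dh = 0.318 * 125.1
Q_evap = 39.78 kW

39.78


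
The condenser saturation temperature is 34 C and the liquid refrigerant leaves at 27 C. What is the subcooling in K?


Subcooling = T_cond - T_liquid
Subcooling = 34 - 27
Subcooling = 7 K

7


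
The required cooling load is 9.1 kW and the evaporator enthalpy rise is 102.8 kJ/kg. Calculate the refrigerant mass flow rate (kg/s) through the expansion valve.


m_dot = Q / dh
m_dot = 9.1 / 102.8
m_dot = 0.0885 kg/s

0.0885


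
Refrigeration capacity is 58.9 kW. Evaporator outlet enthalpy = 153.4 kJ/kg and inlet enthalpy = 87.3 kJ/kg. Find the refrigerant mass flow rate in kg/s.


dh = 153.4 - 87.3 = 66.1 kJ/kg
m_dot = Q / dh = 58.9 / 66.1 = 0.8911 kg/s

0.8911


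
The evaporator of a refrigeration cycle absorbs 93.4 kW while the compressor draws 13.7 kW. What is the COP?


COP = Q_evap / W
COP = 93.4 / 13.7
COP = 6.818

6.818


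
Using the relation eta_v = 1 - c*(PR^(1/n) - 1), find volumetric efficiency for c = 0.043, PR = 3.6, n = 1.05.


PR^(1/n) = 3.6^(1/1.05) = 3.38697433
eta_v = 1 - 0.043 * (3.38697433 - 1)
eta_v = 0.8974

0.8974


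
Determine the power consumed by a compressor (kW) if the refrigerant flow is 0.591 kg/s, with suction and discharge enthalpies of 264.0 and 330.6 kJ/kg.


dh = 330.6 - 264.0 = 66.6 kJ/kg
W = m_dot * dh = 0.591 * 66.6 = 39.36 kW

39.36


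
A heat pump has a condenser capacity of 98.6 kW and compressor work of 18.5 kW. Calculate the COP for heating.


COP_hp = Q_cond / W
COP_hp = 98.6 / 18.5
COP_hp = 5.33

5.33


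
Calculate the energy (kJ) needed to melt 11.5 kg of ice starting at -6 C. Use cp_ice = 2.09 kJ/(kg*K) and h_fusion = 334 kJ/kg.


Sensible heat = cp * dT = 2.09 * 6 = 12.54 kJ/kg
Total per kg = 12.54 + 334 = 346.54 kJ/kg
Q = m * total = 11.5 * 346.54
Q = 3985.2 kJ

3985.2


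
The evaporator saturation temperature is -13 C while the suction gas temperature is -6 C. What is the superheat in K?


Superheat = T_suction - T_evap
Superheat = -6 - (-13)
Superheat = 7 K

7


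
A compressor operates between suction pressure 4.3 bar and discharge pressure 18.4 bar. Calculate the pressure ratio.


PR = P_high / P_low
PR = 18.4 / 4.3
PR = 4.279

4.279


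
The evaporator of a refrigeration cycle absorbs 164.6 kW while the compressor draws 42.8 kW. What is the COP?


COP = Q_evap / W
COP = 164.6 / 42.8
COP = 3.846

3.846


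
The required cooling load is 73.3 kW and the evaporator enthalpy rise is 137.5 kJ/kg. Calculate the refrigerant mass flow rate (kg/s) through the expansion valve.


m_dot = Q / dh
m_dot = 73.3 / 137.5
m_dot = 0.5331 kg/s

0.5331


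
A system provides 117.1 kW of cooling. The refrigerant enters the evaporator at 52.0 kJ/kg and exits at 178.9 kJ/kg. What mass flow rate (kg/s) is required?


dh = 178.9 - 52.0 = 126.9 kJ/kg
m_dot = Q / dh = 117.1 / 126.9 = 0.9228 kg/s

0.9228


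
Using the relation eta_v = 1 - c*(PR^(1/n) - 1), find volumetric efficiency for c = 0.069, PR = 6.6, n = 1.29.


PR^(1/n) = 6.6^(1/1.29) = 4.31822608
eta_v = 1 - 0.069 * (4.31822608 - 1)
eta_v = 0.771

0.771


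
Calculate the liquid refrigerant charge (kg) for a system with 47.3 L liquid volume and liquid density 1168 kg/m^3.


Charge = V * rho / 1000
Charge = 47.3 * 1168 / 1000
Charge = 55.25 kg

55.25


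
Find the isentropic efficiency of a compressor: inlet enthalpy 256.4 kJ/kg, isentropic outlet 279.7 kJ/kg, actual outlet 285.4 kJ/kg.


dh_ideal = 279.7 - 256.4 = 23.3 kJ/kg
dh_actual = 285.4 - 256.4 = 29.0 kJ/kg
eta_s = dh_ideal / dh_actual = 23.3 / 29.0
eta_s = 0.8034

0.8034


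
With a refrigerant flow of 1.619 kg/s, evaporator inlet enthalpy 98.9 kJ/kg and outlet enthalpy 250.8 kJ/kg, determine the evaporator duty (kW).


dh = 250.8 - 98.9 = 151.9 kJ/kg
Q_evap = m_dot * dh = 1.619 * 151.9
Q_evap = 245.93 kW

245.93


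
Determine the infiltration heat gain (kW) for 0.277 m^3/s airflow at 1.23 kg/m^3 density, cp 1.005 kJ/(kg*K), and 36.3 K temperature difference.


Q = V_dot * rho * cp * dT
Q = 0.277 * 1.23 * 1.005 * 36.3
Q = 12.43 kW

12.43


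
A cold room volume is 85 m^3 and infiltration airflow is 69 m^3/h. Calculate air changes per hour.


ACH = flow / volume
ACH = 69 / 85
ACH = 0.812

0.812


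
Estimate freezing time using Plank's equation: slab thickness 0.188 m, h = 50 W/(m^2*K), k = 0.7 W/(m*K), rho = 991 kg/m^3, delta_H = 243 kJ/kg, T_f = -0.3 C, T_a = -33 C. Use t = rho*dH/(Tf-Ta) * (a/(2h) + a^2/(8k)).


dT = -0.3 - (-33) = 32.7 K
term1 = a/(2h) = 0.188/(2*50) = 0.00188
term2 = a^2/(8k) = 0.188^2/(8*0.7) = 0.006311428571
t = rho*dH*1000/dT * (term1 + term2)
t = 991*243*1000/32.7 * (0.00188 + 0.006311428571)
t = 60324 s

60324


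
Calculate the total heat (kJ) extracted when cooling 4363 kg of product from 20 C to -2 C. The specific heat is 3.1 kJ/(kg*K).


dT = 20 - (-2) = 22 K
Q = m * cp * dT = 4363 * 3.1 * 22
Q = 297557 kJ

297557


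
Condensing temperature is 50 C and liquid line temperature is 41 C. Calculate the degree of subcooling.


Subcooling = T_cond - T_liquid
Subcooling = 50 - 41
Subcooling = 9 K

9


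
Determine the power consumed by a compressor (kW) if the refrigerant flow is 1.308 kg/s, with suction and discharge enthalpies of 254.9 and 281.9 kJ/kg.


dh = 281.9 - 254.9 = 27.0 kJ/kg
W = m_dot * dh = 1.308 * 27.0 = 35.32 kW

35.32


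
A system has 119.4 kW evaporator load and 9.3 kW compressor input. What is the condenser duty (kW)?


Q_cond = Q_evap + W
Q_cond = 119.4 + 9.3
Q_cond = 128.7 kW

128.7


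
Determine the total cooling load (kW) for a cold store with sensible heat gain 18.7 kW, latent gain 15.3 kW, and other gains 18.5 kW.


Q_total = Q_s + Q_l + Q_misc
Q_total = 18.7 + 15.3 + 18.5
Q_total = 52.5 kW

52.5


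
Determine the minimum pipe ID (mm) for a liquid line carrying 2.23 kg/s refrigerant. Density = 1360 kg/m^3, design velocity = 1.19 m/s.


A = m_dot / (rho * v) = 2.23 / (1360 * 1.19) = 0.001377904103 m^2
d = sqrt(4*A/pi) * 1000
d = 41.9 mm

41.9


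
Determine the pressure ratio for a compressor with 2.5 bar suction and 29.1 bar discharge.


PR = P_high / P_low
PR = 29.1 / 2.5
PR = 11.64

11.64


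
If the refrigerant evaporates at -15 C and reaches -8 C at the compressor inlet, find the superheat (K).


Superheat = T_suction - T_evap
Superheat = -8 - (-15)
Superheat = 7 K

7


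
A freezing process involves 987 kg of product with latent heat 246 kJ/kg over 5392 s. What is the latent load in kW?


Q_lat = m * h_fg / t
Q_lat = 987 * 246 / 5392
Q_lat = 45.03 kW

45.03


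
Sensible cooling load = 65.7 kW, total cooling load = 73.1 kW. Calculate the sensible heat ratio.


SHR = Q_sensible / Q_total
SHR = 65.7 / 73.1
SHR = 0.899

0.899


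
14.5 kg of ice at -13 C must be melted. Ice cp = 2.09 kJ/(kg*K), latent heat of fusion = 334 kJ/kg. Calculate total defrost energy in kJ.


Sensible heat = cp * dT = 2.09 * 13 = 27.17 kJ/kg
Total per kg = 27.17 + 334 = 361.17 kJ/kg
Q = m * total = 14.5 * 361.17
Q = 5237.0 kJ

5237.0


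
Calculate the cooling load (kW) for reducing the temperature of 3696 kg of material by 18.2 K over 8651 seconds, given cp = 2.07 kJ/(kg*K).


Q = m * cp * dT / t
Q = 3696 * 2.07 * 18.2 / 8651
Q = 16.096 kW

16.096


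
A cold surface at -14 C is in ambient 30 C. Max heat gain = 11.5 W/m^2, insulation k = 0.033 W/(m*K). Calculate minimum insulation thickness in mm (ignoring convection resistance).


dT = 30 - (-14) = 44 K
thickness = k * dT / q_max * 1000
thickness = 0.033 * 44 / 11.5 * 1000
thickness = 126.3 mm

126.3


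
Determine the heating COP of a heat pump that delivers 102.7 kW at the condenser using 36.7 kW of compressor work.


COP_hp = Q_cond / W
COP_hp = 102.7 / 36.7
COP_hp = 2.798

2.798


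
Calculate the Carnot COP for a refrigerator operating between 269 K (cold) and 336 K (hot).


dT = 336 - 269 = 67 K
COP_carnot = T_cold / dT = 269 / 67
COP_carnot = 4.015

4.015


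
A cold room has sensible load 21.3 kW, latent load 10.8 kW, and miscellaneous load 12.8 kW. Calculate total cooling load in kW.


Q_total = Q_s + Q_l + Q_misc
Q_total = 21.3 + 10.8 + 12.8
Q_total = 44.9 kW

44.9


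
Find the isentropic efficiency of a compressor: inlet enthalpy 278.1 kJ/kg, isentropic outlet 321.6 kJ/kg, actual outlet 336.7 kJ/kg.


dh_ideal = 321.6 - 278.1 = 43.5 kJ/kg
dh_actual = 336.7 - 278.1 = 58.6 kJ/kg
eta_s = dh_ideal / dh_actual = 43.5 / 58.6
eta_s = 0.7423

0.7423


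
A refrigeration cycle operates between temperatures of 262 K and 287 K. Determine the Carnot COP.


dT = 287 - 262 = 25 K
COP_carnot = T_cold / dT = 262 / 25
COP_carnot = 10.48

10.48


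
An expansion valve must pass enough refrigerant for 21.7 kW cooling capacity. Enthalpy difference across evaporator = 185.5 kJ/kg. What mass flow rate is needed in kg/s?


m_dot = Q / dh
m_dot = 21.7 / 185.5
m_dot = 0.117 kg/s

0.117


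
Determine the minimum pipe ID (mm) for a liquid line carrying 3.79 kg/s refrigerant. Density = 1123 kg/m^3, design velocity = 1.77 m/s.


A = m_dot / (rho * v) = 3.79 / (1123 * 1.77) = 0.001906716775 m^2
d = sqrt(4*A/pi) * 1000
d = 49.3 mm

49.3


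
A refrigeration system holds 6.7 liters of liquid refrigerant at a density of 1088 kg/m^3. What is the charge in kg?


Charge = V * rho / 1000
Charge = 6.7 * 1088 / 1000
Charge = 7.29 kg

7.29


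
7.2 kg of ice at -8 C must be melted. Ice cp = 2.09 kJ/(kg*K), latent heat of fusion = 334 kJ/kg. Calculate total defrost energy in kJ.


Sensible heat = cp * dT = 2.09 * 8 = 16.72 kJ/kg
Total per kg = 16.72 + 334 = 350.72 kJ/kg
Q = m * total = 7.2 * 350.72
Q = 2525.2 kJ

2525.2


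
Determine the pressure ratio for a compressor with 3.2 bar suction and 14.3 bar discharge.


PR = P_high / P_low
PR = 14.3 / 3.2
PR = 4.469

4.469


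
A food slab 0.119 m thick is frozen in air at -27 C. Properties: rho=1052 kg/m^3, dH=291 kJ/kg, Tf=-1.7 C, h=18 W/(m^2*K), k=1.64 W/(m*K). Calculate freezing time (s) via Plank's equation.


dT = -1.7 - (-27) = 25.3 K
term1 = a/(2h) = 0.119/(2*18) = 0.003305555556
term2 = a^2/(8k) = 0.119^2/(8*1.64) = 0.001079344512
t = rho*dH*1000/dT * (term1 + term2)
t = 1052*291*1000/25.3 * (0.003305555556 + 0.001079344512)
t = 53058 s

53058


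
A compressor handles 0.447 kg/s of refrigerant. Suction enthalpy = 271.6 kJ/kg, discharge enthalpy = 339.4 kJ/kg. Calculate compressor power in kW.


dh = 339.4 - 271.6 = 67.8 kJ/kg
W = m_dot * dh = 0.447 * 67.8 = 30.31 kW

30.31


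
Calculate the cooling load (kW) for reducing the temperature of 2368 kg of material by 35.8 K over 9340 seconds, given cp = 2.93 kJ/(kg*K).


Q = m * cp * dT / t
Q = 2368 * 2.93 * 35.8 / 9340
Q = 26.594 kW

26.594


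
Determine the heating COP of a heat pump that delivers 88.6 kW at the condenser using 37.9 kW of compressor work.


COP_hp = Q_cond / W
COP_hp = 88.6 / 37.9
COP_hp = 2.338

2.338


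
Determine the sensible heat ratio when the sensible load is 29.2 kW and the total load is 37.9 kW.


SHR = Q_sensible / Q_total
SHR = 29.2 / 37.9
SHR = 0.77

0.77


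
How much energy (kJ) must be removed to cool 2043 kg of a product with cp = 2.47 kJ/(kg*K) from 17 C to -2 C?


dT = 17 - (-2) = 19 K
Q = m * cp * dT = 2043 * 2.47 * 19
Q = 95878 kJ

95878


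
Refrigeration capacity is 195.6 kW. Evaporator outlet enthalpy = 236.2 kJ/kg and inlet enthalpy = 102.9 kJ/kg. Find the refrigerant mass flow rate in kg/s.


dh = 236.2 - 102.9 = 133.3 kJ/kg
m_dot = Q / dh = 195.6 / 133.3 = 1.4674 kg/s

1.4674


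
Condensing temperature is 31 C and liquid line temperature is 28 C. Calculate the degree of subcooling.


Subcooling = T_cond - T_liquid
Subcooling = 31 - 28
Subcooling = 3 K

3


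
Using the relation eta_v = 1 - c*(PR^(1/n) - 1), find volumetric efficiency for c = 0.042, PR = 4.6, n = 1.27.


PR^(1/n) = 4.6^(1/1.27) = 3.325497
eta_v = 1 - 0.042 * (3.325497 - 1)
eta_v = 0.9023

0.9023


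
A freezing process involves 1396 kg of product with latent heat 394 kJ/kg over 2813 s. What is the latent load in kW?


Q_lat = m * h_fg / t
Q_lat = 1396 * 394 / 2813
Q_lat = 195.53 kW

195.53


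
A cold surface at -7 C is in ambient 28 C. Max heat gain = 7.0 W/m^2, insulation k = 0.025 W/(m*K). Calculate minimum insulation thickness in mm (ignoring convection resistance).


dT = 28 - (-7) = 35 K
thickness = k * dT / q_max * 1000
thickness = 0.025 * 35 / 7.0 * 1000
thickness = 125.0 mm

125.0


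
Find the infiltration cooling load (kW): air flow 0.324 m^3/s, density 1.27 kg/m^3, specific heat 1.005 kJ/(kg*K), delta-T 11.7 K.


Q = V_dot * rho * cp * dT
Q = 0.324 * 1.27 * 1.005 * 11.7
Q = 4.838 kW

4.838


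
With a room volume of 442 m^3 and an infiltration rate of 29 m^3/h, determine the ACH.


ACH = flow / volume
ACH = 29 / 442
ACH = 0.066

0.066


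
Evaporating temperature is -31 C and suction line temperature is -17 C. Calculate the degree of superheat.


Superheat = T_suction - T_evap
Superheat = -17 - (-31)
Superheat = 14 K

14


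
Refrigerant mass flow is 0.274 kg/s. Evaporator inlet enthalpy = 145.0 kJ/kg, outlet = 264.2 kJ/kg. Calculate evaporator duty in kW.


dh = 264.2 - 145.0 = 119.2 kJ/kg
Q_evap = m_dot * dh = 0.274 * 119.2
Q_evap = 32.66 kW

32.66


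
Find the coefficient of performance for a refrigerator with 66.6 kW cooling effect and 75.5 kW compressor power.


COP = Q_evap / W
COP = 66.6 / 75.5
COP = 0.882

0.882


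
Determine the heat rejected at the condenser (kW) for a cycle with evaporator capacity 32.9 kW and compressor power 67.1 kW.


Q_cond = Q_evap + W
Q_cond = 32.9 + 67.1
Q_cond = 100.0 kW

100.0


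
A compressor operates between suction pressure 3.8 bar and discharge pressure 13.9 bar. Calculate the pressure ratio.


PR = P_high / P_low
PR = 13.9 / 3.8
PR = 3.658

3.658


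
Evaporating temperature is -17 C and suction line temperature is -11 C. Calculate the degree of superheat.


Superheat = T_suction - T_evap
Superheat = -11 - (-17)
Superheat = 6 K

6


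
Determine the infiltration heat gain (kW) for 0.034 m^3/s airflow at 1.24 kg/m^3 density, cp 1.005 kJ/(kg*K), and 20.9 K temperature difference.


Q = V_dot * rho * cp * dT
Q = 0.034 * 1.24 * 1.005 * 20.9
Q = 0.886 kW

0.886


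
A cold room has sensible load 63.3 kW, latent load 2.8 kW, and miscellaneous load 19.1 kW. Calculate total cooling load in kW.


Q_total = Q_s + Q_l + Q_misc
Q_total = 63.3 + 2.8 + 19.1
Q_total = 85.2 kW

85.2


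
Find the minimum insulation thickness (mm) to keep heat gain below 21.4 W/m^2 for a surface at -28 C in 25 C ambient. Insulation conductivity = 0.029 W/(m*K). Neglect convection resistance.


dT = 25 - (-28) = 53 K
thickness = k * dT / q_max * 1000
thickness = 0.029 * 53 / 21.4 * 1000
thickness = 71.8 mm

71.8


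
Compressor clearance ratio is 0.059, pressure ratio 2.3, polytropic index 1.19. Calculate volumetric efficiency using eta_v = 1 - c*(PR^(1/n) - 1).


PR^(1/n) = 2.3^(1/1.19) = 2.01359893
eta_v = 1 - 0.059 * (2.01359893 - 1)
eta_v = 0.9402

0.9402


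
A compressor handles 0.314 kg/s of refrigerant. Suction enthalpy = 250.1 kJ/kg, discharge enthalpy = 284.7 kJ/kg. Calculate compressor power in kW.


dh = 284.7 - 250.1 = 34.6 kJ/kg
W = m_dot * dh = 0.314 * 34.6 = 10.86 kW

10.86


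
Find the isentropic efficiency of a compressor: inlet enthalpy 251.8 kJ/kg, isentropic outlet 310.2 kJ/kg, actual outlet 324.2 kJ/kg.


dh_ideal = 310.2 - 251.8 = 58.4 kJ/kg
dh_actual = 324.2 - 251.8 = 72.4 kJ/kg
eta_s = dh_ideal / dh_actual = 58.4 / 72.4
eta_s = 0.8066

0.8066


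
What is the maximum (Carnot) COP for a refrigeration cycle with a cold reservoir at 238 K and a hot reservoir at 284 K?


dT = 284 - 238 = 46 K
COP_carnot = T_cold / dT = 238 / 46
COP_carnot = 5.174

5.174


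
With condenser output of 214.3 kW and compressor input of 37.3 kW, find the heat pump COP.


COP_hp = Q_cond / W
COP_hp = 214.3 / 37.3
COP_hp = 5.745

5.745


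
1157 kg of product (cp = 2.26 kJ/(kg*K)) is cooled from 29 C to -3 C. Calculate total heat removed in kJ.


dT = 29 - (-3) = 32 K
Q = m * cp * dT = 1157 * 2.26 * 32
Q = 83674 kJ

83674


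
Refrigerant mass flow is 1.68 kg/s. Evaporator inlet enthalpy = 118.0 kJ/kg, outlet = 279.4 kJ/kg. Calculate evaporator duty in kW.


dh = 279.4 - 118.0 = 161.4 kJ/kg
Q_evap = m_dot * dh = 1.68 * 161.4
Q_evap = 271.15 kW

271.15


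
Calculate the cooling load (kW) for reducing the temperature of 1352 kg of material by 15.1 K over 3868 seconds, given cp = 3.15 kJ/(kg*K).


Q = m * cp * dT / t
Q = 1352 * 3.15 * 15.1 / 3868
Q = 16.626 kW

16.626


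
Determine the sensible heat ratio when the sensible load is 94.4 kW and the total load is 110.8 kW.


SHR = Q_sensible / Q_total
SHR = 94.4 / 110.8
SHR = 0.852

0.852


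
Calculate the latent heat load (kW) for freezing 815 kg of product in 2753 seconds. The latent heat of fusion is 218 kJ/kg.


Q_lat = m * h_fg / t
Q_lat = 815 * 218 / 2753
Q_lat = 64.54 kW

64.54


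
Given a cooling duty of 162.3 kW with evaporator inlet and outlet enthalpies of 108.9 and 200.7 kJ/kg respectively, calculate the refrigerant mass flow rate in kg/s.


dh = 200.7 - 108.9 = 91.8 kJ/kg
m_dot = Q / dh = 162.3 / 91.8 = 1.768 kg/s

1.768


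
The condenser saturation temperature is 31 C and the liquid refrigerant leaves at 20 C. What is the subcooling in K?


Subcooling = T_cond - T_liquid
Subcooling = 31 - 20
Subcooling = 11 K

11


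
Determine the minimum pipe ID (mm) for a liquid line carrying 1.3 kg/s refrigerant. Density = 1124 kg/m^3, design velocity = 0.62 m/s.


A = m_dot / (rho * v) = 1.3 / (1124 * 0.62) = 0.001865457468 m^2
d = sqrt(4*A/pi) * 1000
d = 48.7 mm

48.7


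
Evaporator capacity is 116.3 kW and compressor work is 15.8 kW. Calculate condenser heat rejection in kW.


Q_cond = Q_evap + W
Q_cond = 116.3 + 15.8
Q_cond = 132.1 kW

132.1
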